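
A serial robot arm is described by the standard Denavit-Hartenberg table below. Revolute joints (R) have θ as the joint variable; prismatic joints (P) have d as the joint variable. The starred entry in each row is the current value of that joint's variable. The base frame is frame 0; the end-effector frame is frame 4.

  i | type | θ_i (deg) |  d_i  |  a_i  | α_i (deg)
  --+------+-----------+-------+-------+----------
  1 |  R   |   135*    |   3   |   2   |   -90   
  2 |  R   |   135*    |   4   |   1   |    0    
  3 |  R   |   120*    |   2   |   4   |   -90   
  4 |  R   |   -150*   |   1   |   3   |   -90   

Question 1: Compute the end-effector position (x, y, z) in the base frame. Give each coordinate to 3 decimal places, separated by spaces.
after link 1: o_1 = (-1.4142, 1.4142, 3.0000)
after link 2: o_2 = (-3.7426, -1.9142, 2.2929)
after link 3: o_3 = (-4.4248, -4.0605, 6.1566)
after link 4: o_4 = (-6.6440, -3.9626, 3.9059)

-6.644 -3.963 3.906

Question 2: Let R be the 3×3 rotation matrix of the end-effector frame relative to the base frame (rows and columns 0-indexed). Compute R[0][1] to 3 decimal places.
0.683

End-effector y-axis (col 1 of R) = (0.6830,-0.6830,-0.2588)
R[0][1] = 0.6830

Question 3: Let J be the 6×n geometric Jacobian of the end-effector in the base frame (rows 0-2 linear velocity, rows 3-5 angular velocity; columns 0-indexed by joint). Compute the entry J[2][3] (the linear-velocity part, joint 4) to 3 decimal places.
1.449

axis z_3 = (-0.6830,0.6830,0.2588); lever o_n−o_3 = (-2.2192,0.0978,-2.2507)
cross product → J_v[:, 3] = (-1.5626,-2.1116,1.4489)
J_ω[:, 3] = z_3
entry J[2][3] = 1.4489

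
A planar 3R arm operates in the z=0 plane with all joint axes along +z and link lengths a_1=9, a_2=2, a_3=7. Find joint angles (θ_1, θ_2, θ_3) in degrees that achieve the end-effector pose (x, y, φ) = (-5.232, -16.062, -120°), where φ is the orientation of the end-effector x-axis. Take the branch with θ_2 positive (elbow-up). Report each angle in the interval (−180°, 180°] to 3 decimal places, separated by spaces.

-109.654 60.007 -70.353

wrist centre = target − a_3·(cos φ, sin φ) = (-1.7320, -9.9998)
cos θ_2 = (102.9963−9²−2²)/(2·9·2) = 0.4999; θ_2 = 60.0069° (elbow-up)
β = atan2(-9.9998,-1.7320) = -99.8263°; ψ = atan2(1.7322,9.9998) = 9.8273°
θ_1 = β − ψ = -109.6536°
θ_3 = φ − θ_1 − θ_2 = -70.3532° (wrapped to (-180°,180°])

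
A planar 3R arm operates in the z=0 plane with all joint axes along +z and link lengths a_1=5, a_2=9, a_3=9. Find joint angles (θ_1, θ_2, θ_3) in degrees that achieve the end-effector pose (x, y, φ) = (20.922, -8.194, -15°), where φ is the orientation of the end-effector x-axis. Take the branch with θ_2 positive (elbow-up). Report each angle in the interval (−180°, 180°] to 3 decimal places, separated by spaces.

-45.006 30.010 -0.004

wrist centre = target − a_3·(cos φ, sin φ) = (12.2287, -5.8646)
cos θ_2 = (183.9342−5²−9²)/(2·5·9) = 0.8659; θ_2 = 30.0103° (elbow-up)
β = atan2(-5.8646,12.2287) = -25.6215°; ψ = atan2(4.5014,12.7934) = 19.3846°
θ_1 = β − ψ = -45.0060°
θ_3 = φ − θ_1 − θ_2 = -0.0043° (wrapped to (-180°,180°])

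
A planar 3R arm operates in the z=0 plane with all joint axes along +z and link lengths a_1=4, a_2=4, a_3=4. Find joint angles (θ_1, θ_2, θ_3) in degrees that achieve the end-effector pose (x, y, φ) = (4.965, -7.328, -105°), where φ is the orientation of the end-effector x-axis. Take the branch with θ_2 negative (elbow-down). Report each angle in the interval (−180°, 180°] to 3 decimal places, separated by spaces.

-0.005 -59.990 -45.005

wrist centre = target − a_3·(cos φ, sin φ) = (6.0003, -3.4643)
cos θ_2 = (48.0047−4²−4²)/(2·4·4) = 0.5001; θ_2 = -59.9904° (elbow-down)
β = atan2(-3.4643,6.0003) = -30.0003°; ψ = atan2(-3.4638,6.0006) = -29.9952°
θ_1 = β − ψ = -0.0051°
θ_3 = φ − θ_1 − θ_2 = -45.0046° (wrapped to (-180°,180°])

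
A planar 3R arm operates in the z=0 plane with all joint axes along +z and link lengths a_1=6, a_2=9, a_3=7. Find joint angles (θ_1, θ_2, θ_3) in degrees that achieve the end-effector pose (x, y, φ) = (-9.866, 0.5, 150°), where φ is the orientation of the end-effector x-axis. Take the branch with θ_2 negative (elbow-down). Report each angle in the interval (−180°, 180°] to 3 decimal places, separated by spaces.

wrist centre = target − a_3·(cos φ, sin φ) = (-3.8038, -3.0000)
cos θ_2 = (23.4691−6²−9²)/(2·6·9) = -0.8660; θ_2 = -150.0002° (elbow-down)
β = atan2(-3.0000,-3.8038) = -141.7378°; ψ = atan2(-4.5000,-1.7942) = -111.7383°
θ_1 = β − ψ = -29.9995°
θ_3 = φ − θ_1 − θ_2 = -30.0003° (wrapped to (-180°,180°])

-30.000 -150.000 -30.000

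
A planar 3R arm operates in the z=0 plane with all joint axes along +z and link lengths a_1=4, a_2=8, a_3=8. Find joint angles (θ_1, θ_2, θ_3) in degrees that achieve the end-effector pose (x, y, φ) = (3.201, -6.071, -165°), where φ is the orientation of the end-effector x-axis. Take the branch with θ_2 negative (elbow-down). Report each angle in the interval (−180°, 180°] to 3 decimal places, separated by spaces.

wrist centre = target − a_3·(cos φ, sin φ) = (10.9284, -4.0004)
cos θ_2 = (135.4337−4²−8²)/(2·4·8) = 0.8662; θ_2 = -29.9856° (elbow-down)
β = atan2(-4.0004,10.9284) = -20.1056°; ψ = atan2(-3.9983,10.9292) = -20.0942°
θ_1 = β − ψ = -0.0115°
θ_3 = φ − θ_1 − θ_2 = -135.0029° (wrapped to (-180°,180°])

-0.011 -29.986 -135.003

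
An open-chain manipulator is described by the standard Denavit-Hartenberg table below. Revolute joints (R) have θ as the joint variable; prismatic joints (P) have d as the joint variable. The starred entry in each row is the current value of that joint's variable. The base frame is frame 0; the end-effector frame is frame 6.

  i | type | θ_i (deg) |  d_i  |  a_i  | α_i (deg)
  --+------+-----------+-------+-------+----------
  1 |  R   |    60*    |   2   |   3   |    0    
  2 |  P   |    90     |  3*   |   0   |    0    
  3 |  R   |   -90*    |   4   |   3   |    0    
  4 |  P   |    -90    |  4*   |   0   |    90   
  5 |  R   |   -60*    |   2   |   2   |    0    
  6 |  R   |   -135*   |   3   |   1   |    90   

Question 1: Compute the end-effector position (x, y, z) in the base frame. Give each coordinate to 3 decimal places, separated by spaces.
0.530 0.849 11.527

after link 1: o_1 = (1.5000, 2.5981, 2.0000)
after link 2: o_2 = (1.5000, 2.5981, 5.0000)
after link 3: o_3 = (3.0000, 5.1962, 9.0000)
after link 4: o_4 = (3.0000, 5.1962, 13.0000)
after link 5: o_5 = (2.8660, 2.9641, 11.2679)
after link 6: o_6 = (0.5295, 0.8490, 11.5268)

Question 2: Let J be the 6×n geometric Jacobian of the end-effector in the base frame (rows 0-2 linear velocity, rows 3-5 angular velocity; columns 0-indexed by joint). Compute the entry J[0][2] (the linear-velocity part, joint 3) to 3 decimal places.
axis z_2 = (0.0000,0.0000,1.0000); lever o_n−o_2 = (-0.9705,-1.7491,6.5268)
cross product → J_v[:, 2] = (1.7491,-0.9705,0.0000)
J_ω[:, 2] = z_2
entry J[0][2] = 1.7491

1.749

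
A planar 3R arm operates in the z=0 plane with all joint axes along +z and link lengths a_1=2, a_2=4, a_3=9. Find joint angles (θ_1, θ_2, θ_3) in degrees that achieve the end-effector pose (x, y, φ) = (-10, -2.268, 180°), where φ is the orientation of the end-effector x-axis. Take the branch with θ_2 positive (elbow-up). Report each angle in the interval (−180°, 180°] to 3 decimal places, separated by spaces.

wrist centre = target − a_3·(cos φ, sin φ) = (-1.0000, -2.2680)
cos θ_2 = (6.1438−2²−4²)/(2·2·4) = -0.8660; θ_2 = 149.9983° (elbow-up)
β = atan2(-2.2680,-1.0000) = -113.7935°; ψ = atan2(2.0001,-1.4640) = 126.2036°
θ_1 = β − ψ = -239.9971°
θ_3 = φ − θ_1 − θ_2 = -90.0013° (wrapped to (-180°,180°])

120.003 149.998 -90.001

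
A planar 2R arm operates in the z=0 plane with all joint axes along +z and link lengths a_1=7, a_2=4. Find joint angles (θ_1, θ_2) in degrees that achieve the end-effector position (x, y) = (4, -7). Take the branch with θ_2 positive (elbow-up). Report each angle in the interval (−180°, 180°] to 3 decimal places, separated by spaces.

cos θ_2 = (65.0000−7²−4²)/(2·7·4) = 0.0000; θ_2 = 90.0000° (elbow-up)
β = atan2(-7.0000,4.0000) = -60.2551°; ψ = atan2(4.0000,7.0000) = 29.7449°
θ_1 = β − ψ = -90.0000°

-90.000 90.000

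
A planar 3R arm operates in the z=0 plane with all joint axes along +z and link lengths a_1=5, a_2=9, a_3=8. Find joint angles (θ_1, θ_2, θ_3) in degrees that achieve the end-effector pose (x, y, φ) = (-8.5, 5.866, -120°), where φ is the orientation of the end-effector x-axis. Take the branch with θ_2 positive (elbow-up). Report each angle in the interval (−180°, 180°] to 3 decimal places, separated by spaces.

89.999 30.001 120.000

wrist centre = target − a_3·(cos φ, sin φ) = (-4.5000, 12.7942)
cos θ_2 = (183.9416−5²−9²)/(2·5·9) = 0.8660; θ_2 = 30.0008° (elbow-up)
β = atan2(12.7942,-4.5000) = 109.3779°; ψ = atan2(4.5001,12.7942) = 19.3784°
θ_1 = β − ψ = 89.9995°
θ_3 = φ − θ_1 − θ_2 = 119.9997° (wrapped to (-180°,180°])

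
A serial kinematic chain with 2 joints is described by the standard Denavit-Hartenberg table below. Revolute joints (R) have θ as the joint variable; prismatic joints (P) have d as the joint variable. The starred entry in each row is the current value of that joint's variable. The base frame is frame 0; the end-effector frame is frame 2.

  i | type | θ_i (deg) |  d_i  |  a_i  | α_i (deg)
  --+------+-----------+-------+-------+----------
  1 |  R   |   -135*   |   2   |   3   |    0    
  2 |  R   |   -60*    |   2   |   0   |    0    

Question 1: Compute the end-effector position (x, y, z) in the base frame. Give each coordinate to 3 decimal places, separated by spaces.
-2.121 -2.121 4.000

after link 1: o_1 = (-2.1213, -2.1213, 2.0000)
after link 2: o_2 = (-2.1213, -2.1213, 4.0000)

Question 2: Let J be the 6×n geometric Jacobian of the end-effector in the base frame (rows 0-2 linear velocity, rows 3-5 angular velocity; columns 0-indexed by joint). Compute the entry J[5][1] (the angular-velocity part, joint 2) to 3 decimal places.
axis z_1 = (0.0000,0.0000,1.0000); lever o_n−o_1 = (0.0000,0.0000,2.0000)
cross product → J_v[:, 1] = (0.0000,0.0000,0.0000)
J_ω[:, 1] = z_1
entry J[5][1] = 1.0000

1.000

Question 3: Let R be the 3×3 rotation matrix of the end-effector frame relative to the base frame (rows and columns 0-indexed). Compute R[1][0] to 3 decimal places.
End-effector x-axis (col 0 of R) = (-0.9659,0.2588,0.0000)
R[1][0] = 0.2588

0.259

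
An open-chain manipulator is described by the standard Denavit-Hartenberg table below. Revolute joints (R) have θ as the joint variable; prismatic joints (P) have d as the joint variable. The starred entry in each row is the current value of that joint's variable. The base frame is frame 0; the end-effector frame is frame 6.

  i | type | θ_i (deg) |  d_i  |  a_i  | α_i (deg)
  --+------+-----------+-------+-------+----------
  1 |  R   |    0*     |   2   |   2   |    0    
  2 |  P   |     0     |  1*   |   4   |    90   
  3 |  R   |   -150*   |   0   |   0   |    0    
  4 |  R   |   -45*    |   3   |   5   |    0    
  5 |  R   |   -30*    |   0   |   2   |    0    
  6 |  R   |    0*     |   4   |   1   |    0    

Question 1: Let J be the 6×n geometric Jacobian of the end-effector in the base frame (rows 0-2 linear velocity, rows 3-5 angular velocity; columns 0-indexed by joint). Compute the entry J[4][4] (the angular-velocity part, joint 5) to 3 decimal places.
axis z_4 = (0.0000,-1.0000,0.0000); lever o_n−o_4 = (-2.1213,-4.0000,2.1213)
cross product → J_v[:, 4] = (-2.1213,-0.0000,-2.1213)
J_ω[:, 4] = z_4
entry J[4][4] = -1.0000

-1.000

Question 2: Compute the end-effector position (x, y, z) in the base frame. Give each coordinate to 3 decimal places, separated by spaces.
after link 1: o_1 = (2.0000, 0.0000, 2.0000)
after link 2: o_2 = (6.0000, 0.0000, 3.0000)
after link 3: o_3 = (6.0000, 0.0000, 3.0000)
after link 4: o_4 = (1.1704, -3.0000, 4.2941)
after link 5: o_5 = (-0.2438, -3.0000, 5.7083)
after link 6: o_6 = (-0.9509, -7.0000, 6.4154)

-0.951 -7.000 6.415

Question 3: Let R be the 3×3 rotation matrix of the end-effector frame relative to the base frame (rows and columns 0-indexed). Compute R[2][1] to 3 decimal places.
-0.707

End-effector y-axis (col 1 of R) = (-0.7071,-0.0000,-0.7071)
R[2][1] = -0.7071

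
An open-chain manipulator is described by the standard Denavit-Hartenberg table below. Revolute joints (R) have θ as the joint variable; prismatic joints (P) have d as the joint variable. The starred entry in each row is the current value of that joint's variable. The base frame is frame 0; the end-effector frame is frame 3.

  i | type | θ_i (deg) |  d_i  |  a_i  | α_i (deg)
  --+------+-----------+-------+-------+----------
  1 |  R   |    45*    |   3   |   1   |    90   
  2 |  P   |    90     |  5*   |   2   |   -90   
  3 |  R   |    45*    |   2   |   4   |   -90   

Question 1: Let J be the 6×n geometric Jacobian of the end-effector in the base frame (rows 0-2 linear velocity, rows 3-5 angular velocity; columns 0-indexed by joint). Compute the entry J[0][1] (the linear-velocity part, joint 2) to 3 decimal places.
prismatic axis z_1 = (0.7071,-0.7071,0.0000)
J_v[:, 1] = z_1; J_ω[:, 1] = (0,0,0)
entry J[0][1] = 0.7071

0.707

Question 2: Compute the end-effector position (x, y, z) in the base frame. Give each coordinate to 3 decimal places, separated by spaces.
0.828 -2.243 7.828

after link 1: o_1 = (0.7071, 0.7071, 3.0000)
after link 2: o_2 = (4.2426, -2.8284, 5.0000)
after link 3: o_3 = (0.8284, -2.2426, 7.8284)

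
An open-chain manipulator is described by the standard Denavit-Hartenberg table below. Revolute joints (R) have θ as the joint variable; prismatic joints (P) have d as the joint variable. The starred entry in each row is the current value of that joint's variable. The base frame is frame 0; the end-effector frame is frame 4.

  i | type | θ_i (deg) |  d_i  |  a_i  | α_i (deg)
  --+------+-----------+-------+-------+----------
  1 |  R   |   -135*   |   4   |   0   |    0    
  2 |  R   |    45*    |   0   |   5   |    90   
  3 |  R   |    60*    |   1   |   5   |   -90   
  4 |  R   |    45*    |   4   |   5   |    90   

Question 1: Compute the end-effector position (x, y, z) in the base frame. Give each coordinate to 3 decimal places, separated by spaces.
after link 1: o_1 = (0.0000, 0.0000, 4.0000)
after link 2: o_2 = (0.0000, -5.0000, 4.0000)
after link 3: o_3 = (-1.0000, -7.5000, 8.3301)
after link 4: o_4 = (2.5355, -5.8037, 13.3920)

2.536 -5.804 13.392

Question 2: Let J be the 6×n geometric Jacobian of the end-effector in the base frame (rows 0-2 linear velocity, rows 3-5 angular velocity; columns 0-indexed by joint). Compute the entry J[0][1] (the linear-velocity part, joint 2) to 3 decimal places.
5.804

axis z_1 = (0.0000,0.0000,1.0000); lever o_n−o_1 = (2.5355,-5.8037,9.3920)
cross product → J_v[:, 1] = (5.8037,2.5355,-0.0000)
J_ω[:, 1] = z_1
entry J[0][1] = 5.8037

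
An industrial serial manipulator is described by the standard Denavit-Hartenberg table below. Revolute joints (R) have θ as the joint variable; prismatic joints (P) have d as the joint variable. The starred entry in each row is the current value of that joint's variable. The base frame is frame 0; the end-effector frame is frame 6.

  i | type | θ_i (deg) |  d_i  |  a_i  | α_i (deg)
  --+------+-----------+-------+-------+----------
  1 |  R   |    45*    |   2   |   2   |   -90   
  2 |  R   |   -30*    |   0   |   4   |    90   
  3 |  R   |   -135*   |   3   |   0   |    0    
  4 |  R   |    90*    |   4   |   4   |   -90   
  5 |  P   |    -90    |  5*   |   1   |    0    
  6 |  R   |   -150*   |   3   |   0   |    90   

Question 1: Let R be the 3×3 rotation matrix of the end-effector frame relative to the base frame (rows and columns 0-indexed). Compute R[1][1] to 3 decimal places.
0.933

End-effector y-axis (col 1 of R) = (-0.0670,0.9330,0.3536)
R[1][1] = 0.9330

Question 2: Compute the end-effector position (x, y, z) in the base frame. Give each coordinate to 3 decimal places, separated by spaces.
4.231 8.231 15.171

after link 1: o_1 = (1.4142, 1.4142, 2.0000)
after link 2: o_2 = (3.8637, 3.8637, 4.0000)
after link 3: o_3 = (2.8030, 2.8030, 6.5981)
after link 4: o_4 = (5.1209, 1.1209, 11.4764)
after link 5: o_5 = (4.4324, 5.4324, 14.1102)
after link 6: o_6 = (4.2314, 8.2314, 15.1708)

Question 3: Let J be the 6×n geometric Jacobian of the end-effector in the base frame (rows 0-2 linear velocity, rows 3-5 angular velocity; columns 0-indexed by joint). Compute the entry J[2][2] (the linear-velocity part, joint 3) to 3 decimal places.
-1.414

axis z_2 = (-0.3536,-0.3536,0.8660); lever o_n−o_2 = (0.3677,4.3677,11.1708)
cross product → J_v[:, 2] = (-7.7321,4.2679,-1.4142)
J_ω[:, 2] = z_2
entry J[2][2] = -1.4142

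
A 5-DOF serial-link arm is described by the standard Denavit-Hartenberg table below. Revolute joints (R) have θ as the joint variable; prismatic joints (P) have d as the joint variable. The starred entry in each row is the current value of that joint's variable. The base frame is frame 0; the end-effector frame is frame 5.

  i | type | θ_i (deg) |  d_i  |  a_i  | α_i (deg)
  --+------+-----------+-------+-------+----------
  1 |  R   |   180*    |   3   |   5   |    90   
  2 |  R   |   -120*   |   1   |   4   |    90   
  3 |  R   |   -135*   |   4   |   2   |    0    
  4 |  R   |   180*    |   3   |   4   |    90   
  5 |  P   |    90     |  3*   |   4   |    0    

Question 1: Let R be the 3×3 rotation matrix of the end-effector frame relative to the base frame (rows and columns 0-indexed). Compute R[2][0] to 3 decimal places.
0.500

End-effector x-axis (col 0 of R) = (0.8660,0.0000,0.5000)
R[2][0] = 0.5000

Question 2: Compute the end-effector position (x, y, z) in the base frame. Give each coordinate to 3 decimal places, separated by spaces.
after link 1: o_1 = (-5.0000, 0.0000, 3.0000)
after link 2: o_2 = (-3.0000, 1.0000, -0.4641)
after link 3: o_3 = (-0.2430, -0.4142, 2.7606)
after link 4: o_4 = (3.7693, 2.4142, 1.8112)
after link 5: o_5 = (8.2940, 0.2929, 1.9740)

8.294 0.293 1.974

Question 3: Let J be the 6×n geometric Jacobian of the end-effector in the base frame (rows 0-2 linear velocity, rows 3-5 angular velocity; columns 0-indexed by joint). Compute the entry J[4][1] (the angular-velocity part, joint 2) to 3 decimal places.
axis z_1 = (0.0000,1.0000,0.0000); lever o_n−o_1 = (13.2940,0.2929,-1.0260)
cross product → J_v[:, 1] = (-1.0260,0.0000,-13.2940)
J_ω[:, 1] = z_1
entry J[4][1] = 1.0000

1.000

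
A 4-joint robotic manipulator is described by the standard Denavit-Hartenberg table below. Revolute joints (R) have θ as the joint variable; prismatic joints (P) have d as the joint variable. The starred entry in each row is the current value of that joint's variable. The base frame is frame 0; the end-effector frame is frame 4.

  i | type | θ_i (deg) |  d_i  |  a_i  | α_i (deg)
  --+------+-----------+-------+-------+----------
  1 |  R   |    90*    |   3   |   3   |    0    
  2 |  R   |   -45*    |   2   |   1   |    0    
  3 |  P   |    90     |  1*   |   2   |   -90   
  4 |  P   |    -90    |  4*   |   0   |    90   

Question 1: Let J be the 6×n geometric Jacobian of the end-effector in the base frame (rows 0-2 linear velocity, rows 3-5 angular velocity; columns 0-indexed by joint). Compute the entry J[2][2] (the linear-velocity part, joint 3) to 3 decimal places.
prismatic axis z_2 = (0.0000,0.0000,1.0000)
J_v[:, 2] = z_2; J_ω[:, 2] = (0,0,0)
entry J[2][2] = 1.0000

1.000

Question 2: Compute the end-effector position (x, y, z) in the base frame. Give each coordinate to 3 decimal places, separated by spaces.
after link 1: o_1 = (0.0000, 3.0000, 3.0000)
after link 2: o_2 = (0.7071, 3.7071, 5.0000)
after link 3: o_3 = (-0.7071, 5.1213, 6.0000)
after link 4: o_4 = (-3.5355, 2.2929, 6.0000)

-3.536 2.293 6.000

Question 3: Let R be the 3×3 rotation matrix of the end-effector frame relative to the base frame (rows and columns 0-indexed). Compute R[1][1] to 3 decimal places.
-0.707

End-effector y-axis (col 1 of R) = (-0.7071,-0.7071,0.0000)
R[1][1] = -0.7071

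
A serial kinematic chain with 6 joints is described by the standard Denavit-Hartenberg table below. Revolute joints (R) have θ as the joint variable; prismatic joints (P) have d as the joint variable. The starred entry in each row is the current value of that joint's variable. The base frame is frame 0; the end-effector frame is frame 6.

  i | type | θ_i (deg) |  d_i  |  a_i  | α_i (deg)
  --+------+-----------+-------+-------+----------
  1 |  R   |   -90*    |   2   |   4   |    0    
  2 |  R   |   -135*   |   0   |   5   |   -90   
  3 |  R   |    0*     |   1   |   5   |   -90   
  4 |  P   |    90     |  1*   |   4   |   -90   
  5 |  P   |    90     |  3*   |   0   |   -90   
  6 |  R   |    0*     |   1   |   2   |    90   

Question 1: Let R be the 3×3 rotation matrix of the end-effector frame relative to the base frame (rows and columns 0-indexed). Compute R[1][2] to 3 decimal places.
End-effector z-axis (col 2 of R) = (0.7071,-0.7071,-0.0000)
R[1][2] = -0.7071

-0.707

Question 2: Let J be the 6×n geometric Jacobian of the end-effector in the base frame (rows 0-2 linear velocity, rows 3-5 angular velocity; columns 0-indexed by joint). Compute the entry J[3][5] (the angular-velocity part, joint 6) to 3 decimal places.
-0.707

axis z_5 = (-0.7071,-0.7071,0.0000); lever o_n−o_5 = (-0.7071,-0.7071,2.0000)
cross product → J_v[:, 5] = (-1.4142,1.4142,0.0000)
J_ω[:, 5] = z_5
entry J[3][5] = -0.7071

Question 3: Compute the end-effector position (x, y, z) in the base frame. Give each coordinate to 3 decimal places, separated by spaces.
-3.536 2.364 3.000

after link 1: o_1 = (0.0000, -4.0000, 2.0000)
after link 2: o_2 = (-3.5355, -0.4645, 2.0000)
after link 3: o_3 = (-7.7782, 2.3640, 2.0000)
after link 4: o_4 = (-4.9497, 5.1924, 1.0000)
after link 5: o_5 = (-2.8284, 3.0711, 1.0000)
after link 6: o_6 = (-3.5355, 2.3640, 3.0000)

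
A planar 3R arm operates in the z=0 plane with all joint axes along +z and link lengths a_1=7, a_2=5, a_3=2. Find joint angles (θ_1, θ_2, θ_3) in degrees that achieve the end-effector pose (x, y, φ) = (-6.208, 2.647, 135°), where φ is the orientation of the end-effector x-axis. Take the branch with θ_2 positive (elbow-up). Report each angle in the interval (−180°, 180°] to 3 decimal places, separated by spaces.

119.996 135.003 -119.999

wrist centre = target − a_3·(cos φ, sin φ) = (-4.7938, 1.2328)
cos θ_2 = (24.5002−7²−5²)/(2·7·5) = -0.7071; θ_2 = 135.0027° (elbow-up)
β = atan2(1.2328,-4.7938) = 165.5781°; ψ = atan2(3.5354,3.4643) = 45.5817°
θ_1 = β − ψ = 119.9964°
θ_3 = φ − θ_1 − θ_2 = -119.9992° (wrapped to (-180°,180°])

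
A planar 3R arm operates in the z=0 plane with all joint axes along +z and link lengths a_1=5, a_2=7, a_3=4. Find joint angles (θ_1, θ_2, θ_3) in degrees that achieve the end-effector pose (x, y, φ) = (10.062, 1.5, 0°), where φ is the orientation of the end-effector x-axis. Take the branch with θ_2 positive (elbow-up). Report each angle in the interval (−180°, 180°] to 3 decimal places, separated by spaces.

wrist centre = target − a_3·(cos φ, sin φ) = (6.0620, 1.5000)
cos θ_2 = (38.9978−5²−7²)/(2·5·7) = -0.5000; θ_2 = 120.0020° (elbow-up)
β = atan2(1.5000,6.0620) = 13.8983°; ψ = atan2(6.0621,1.4998) = 76.1038°
θ_1 = β − ψ = -62.2055°
θ_3 = φ − θ_1 − θ_2 = -57.7966° (wrapped to (-180°,180°])

-62.205 120.002 -57.797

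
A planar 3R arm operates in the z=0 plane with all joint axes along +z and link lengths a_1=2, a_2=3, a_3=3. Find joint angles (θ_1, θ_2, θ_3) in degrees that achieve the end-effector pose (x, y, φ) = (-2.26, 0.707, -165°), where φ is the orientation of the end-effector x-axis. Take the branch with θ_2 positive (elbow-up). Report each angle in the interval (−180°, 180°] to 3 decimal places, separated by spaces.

-45.006 150.003 90.003

wrist centre = target − a_3·(cos φ, sin φ) = (0.6378, 1.4835)
cos θ_2 = (2.6074−2²−3²)/(2·2·3) = -0.8660; θ_2 = 150.0028° (elbow-up)
β = atan2(1.4835,0.6378) = 66.7359°; ψ = atan2(1.4999,-0.5981) = 111.7421°
θ_1 = β − ψ = -45.0062°
θ_3 = φ − θ_1 − θ_2 = 90.0035° (wrapped to (-180°,180°])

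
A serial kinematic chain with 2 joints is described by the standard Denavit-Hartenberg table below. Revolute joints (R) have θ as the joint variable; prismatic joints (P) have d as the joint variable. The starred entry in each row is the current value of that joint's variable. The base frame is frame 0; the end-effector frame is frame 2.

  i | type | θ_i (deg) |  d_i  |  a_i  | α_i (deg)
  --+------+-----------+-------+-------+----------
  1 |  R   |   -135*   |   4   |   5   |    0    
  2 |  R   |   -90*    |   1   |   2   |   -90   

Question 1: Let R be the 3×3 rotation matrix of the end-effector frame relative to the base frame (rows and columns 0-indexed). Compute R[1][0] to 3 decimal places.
0.707

End-effector x-axis (col 0 of R) = (-0.7071,0.7071,0.0000)
R[1][0] = 0.7071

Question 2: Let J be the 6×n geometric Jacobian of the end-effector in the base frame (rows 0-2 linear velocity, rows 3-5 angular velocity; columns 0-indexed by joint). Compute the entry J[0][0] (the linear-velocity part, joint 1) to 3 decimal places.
2.121

axis z_0 = ẑ; lever o_n−o_0 = (-4.9497,-2.1213,5.0000)
cross product → J_v[:, 0] = (2.1213,-4.9497,0.0000)
J_ω[:, 0] = z_0
entry J[0][0] = 2.1213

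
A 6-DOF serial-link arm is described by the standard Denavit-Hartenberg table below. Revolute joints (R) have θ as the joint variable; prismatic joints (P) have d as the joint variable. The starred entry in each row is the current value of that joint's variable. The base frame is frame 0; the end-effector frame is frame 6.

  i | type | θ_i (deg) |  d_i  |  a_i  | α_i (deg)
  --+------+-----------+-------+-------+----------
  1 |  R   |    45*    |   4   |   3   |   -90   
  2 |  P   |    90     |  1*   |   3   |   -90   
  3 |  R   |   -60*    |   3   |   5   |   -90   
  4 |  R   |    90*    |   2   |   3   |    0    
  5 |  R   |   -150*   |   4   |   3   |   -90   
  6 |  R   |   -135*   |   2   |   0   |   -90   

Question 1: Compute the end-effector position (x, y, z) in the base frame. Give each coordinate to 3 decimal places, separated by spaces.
-2.636 4.618 -8.312

after link 1: o_1 = (2.1213, 2.1213, 4.0000)
after link 2: o_2 = (1.4142, 2.8284, 1.0000)
after link 3: o_3 = (-3.7690, 3.7690, -1.5000)
after link 4: o_4 = (-0.9405, 5.1832, -3.2321)
after link 5: o_5 = (-2.2820, 2.8504, -7.4462)
after link 6: o_6 = (-2.6356, 4.6182, -8.3122)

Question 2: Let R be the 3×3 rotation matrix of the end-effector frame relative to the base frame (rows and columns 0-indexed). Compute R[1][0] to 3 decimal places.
End-effector x-axis (col 0 of R) = (0.8995,-0.0335,-0.4356)
R[1][0] = -0.0335

-0.033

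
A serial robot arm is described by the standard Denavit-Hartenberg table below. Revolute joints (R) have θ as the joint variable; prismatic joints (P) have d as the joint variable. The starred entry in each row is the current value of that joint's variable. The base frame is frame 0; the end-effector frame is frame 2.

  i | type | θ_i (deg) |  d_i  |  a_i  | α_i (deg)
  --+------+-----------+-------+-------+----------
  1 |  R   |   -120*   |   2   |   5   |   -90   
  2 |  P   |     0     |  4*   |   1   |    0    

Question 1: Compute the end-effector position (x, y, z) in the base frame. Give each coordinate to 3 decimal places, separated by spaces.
after link 1: o_1 = (-2.5000, -4.3301, 2.0000)
after link 2: o_2 = (0.4641, -7.1962, 2.0000)

0.464 -7.196 2.000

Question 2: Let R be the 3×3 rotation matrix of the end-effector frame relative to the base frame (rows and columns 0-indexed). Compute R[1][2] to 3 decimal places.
End-effector z-axis (col 2 of R) = (0.8660,-0.5000,0.0000)
R[1][2] = -0.5000

-0.500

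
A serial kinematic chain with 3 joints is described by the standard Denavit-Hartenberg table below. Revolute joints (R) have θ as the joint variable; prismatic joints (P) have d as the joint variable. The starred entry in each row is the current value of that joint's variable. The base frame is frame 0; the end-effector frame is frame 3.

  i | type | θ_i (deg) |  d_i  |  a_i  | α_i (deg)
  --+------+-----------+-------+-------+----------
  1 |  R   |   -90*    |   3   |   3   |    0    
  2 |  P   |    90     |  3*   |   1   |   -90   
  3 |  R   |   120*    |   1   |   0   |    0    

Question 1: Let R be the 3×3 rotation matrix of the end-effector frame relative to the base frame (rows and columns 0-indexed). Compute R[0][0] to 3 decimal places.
-0.500

End-effector x-axis (col 0 of R) = (-0.5000,0.0000,-0.8660)
R[0][0] = -0.5000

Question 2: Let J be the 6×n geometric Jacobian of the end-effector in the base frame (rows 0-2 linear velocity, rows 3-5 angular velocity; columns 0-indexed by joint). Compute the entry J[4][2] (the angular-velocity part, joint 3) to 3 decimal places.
1.000

axis z_2 = (0.0000,1.0000,0.0000); lever o_n−o_2 = (0.0000,1.0000,0.0000)
cross product → J_v[:, 2] = (-0.0000,0.0000,0.0000)
J_ω[:, 2] = z_2
entry J[4][2] = 1.0000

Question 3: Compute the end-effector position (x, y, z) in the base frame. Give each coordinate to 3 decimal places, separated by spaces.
1.000 -2.000 6.000

after link 1: o_1 = (0.0000, -3.0000, 3.0000)
after link 2: o_2 = (1.0000, -3.0000, 6.0000)
after link 3: o_3 = (1.0000, -2.0000, 6.0000)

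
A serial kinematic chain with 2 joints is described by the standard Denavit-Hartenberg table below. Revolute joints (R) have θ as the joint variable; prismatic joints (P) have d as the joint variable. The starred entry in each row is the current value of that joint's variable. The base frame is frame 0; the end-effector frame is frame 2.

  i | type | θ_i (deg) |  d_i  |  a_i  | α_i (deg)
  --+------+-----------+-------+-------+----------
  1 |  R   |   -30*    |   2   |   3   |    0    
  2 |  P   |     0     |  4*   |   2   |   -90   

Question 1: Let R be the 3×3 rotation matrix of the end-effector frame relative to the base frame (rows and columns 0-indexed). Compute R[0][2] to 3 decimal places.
End-effector z-axis (col 2 of R) = (0.5000,0.8660,0.0000)
R[0][2] = 0.5000

0.500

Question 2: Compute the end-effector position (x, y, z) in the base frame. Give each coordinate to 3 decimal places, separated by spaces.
after link 1: o_1 = (2.5981, -1.5000, 2.0000)
after link 2: o_2 = (4.3301, -2.5000, 6.0000)

4.330 -2.500 6.000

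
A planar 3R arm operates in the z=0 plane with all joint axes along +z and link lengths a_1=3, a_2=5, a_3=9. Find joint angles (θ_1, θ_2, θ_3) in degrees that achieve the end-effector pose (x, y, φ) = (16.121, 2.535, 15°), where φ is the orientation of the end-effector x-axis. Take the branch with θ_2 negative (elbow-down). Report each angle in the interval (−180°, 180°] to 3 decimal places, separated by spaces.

wrist centre = target − a_3·(cos φ, sin φ) = (7.4277, 0.2056)
cos θ_2 = (55.2125−3²−5²)/(2·3·5) = 0.7071; θ_2 = -45.0018° (elbow-down)
β = atan2(0.2056,7.4277) = 1.5858°; ψ = atan2(-3.5356,6.5354) = -28.4133°
θ_1 = β − ψ = 29.9991°
θ_3 = φ − θ_1 − θ_2 = 30.0028° (wrapped to (-180°,180°])

29.999 -45.002 30.003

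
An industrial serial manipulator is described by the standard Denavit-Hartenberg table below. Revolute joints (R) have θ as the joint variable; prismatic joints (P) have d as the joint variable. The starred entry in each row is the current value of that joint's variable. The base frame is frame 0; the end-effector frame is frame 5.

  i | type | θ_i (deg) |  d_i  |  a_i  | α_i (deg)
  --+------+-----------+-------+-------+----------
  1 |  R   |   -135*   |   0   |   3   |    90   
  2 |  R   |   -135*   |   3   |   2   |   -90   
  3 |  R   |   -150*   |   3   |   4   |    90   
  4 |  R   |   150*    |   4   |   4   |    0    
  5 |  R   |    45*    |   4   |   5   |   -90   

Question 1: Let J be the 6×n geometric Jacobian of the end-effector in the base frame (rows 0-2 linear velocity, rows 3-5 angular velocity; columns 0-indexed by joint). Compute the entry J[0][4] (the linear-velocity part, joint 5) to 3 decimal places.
axis z_4 = (0.3624,-0.8624,0.3536); lever o_n−o_4 = (5.8954,-2.4187,-0.6283)
cross product → J_v[:, 4] = (1.3969,2.3120,4.2075)
J_ω[:, 4] = z_4
entry J[0][4] = 1.3969

1.397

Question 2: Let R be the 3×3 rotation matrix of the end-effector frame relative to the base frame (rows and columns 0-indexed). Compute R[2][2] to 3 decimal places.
0.842

End-effector z-axis (col 2 of R) = (0.2794,0.4624,0.8415)
R[2][2] = 0.8415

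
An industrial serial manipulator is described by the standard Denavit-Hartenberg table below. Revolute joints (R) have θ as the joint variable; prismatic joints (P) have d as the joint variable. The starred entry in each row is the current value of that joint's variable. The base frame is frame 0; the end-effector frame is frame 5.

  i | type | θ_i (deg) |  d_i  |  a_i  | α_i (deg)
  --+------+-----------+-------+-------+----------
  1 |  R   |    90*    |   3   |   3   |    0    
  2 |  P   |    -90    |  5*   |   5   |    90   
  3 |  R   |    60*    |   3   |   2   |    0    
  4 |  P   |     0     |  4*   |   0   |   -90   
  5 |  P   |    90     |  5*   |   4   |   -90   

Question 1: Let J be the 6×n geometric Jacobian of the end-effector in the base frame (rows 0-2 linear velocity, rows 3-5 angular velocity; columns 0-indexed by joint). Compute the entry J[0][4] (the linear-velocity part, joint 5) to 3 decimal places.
prismatic axis z_4 = (-0.8660,-0.0000,0.5000)
J_v[:, 4] = z_4; J_ω[:, 4] = (0,0,0)
entry J[0][4] = -0.8660

-0.866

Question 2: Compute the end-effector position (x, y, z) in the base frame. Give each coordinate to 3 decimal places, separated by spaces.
1.670 -0.000 12.232

after link 1: o_1 = (0.0000, 3.0000, 3.0000)
after link 2: o_2 = (5.0000, 3.0000, 8.0000)
after link 3: o_3 = (6.0000, 0.0000, 9.7321)
after link 4: o_4 = (6.0000, -4.0000, 9.7321)
after link 5: o_5 = (1.6699, -0.0000, 12.2321)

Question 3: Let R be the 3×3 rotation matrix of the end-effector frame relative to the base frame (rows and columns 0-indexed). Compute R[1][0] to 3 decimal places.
End-effector x-axis (col 0 of R) = (-0.0000,1.0000,0.0000)
R[1][0] = 1.0000

1.000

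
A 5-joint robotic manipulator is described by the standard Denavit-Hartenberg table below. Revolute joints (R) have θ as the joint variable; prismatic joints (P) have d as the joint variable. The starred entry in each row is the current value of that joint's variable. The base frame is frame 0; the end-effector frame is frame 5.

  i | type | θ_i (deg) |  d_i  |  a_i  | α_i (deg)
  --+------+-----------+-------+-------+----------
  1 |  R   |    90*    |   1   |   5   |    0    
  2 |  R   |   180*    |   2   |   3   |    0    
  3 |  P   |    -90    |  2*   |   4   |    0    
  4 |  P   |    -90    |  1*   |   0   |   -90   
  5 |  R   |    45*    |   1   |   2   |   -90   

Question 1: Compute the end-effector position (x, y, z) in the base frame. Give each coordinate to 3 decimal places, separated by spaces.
after link 1: o_1 = (0.0000, 5.0000, 1.0000)
after link 2: o_2 = (-0.0000, 2.0000, 3.0000)
after link 3: o_3 = (-4.0000, 2.0000, 5.0000)
after link 4: o_4 = (-4.0000, 2.0000, 6.0000)
after link 5: o_5 = (-5.0000, 3.4142, 4.5858)

-5.000 3.414 4.586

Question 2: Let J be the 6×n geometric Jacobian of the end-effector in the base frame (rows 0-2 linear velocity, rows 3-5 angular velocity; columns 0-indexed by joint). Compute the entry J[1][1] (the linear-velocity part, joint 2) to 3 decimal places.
-5.000

axis z_1 = (0.0000,0.0000,1.0000); lever o_n−o_1 = (-5.0000,-1.5858,3.5858)
cross product → J_v[:, 1] = (1.5858,-5.0000,0.0000)
J_ω[:, 1] = z_1
entry J[1][1] = -5.0000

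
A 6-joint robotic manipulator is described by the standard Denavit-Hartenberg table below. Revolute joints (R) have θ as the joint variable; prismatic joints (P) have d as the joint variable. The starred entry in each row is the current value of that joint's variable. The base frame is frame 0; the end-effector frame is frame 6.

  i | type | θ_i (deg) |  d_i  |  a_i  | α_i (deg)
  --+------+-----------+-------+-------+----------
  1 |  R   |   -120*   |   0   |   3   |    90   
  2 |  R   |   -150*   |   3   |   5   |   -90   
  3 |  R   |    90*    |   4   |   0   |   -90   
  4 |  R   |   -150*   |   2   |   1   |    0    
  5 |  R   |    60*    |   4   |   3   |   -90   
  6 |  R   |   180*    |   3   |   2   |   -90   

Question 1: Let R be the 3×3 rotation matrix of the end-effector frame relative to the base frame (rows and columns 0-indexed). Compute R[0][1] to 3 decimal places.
End-effector y-axis (col 1 of R) = (-0.8660,0.5000,0.0000)
R[0][1] = -0.8660

-0.866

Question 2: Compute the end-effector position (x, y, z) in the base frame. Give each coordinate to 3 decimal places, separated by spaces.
after link 1: o_1 = (-1.5000, -2.5981, 0.0000)
after link 2: o_2 = (-1.9330, 2.6519, -2.5000)
after link 3: o_3 = (-2.9330, 0.9199, -5.9641)
after link 4: o_4 = (-4.6740, -0.3636, -5.3971)
after link 5: o_5 = (-7.1561, -4.6627, -5.9952)
after link 6: o_6 = (-4.0580, -5.2966, -4.2631)

-4.058 -5.297 -4.263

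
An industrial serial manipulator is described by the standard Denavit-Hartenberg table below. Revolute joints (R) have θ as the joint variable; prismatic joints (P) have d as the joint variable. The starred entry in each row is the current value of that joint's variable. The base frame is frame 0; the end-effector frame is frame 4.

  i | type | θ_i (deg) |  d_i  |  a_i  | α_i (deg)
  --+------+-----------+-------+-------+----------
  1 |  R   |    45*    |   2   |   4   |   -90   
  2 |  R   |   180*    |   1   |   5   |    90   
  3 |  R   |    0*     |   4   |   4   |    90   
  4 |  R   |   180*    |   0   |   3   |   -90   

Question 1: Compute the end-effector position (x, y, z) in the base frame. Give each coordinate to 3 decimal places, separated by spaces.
after link 1: o_1 = (2.8284, 2.8284, 2.0000)
after link 2: o_2 = (-1.4142, 0.0000, 2.0000)
after link 3: o_3 = (-4.2426, -2.8284, -2.0000)
after link 4: o_4 = (-2.1213, -0.7071, -2.0000)

-2.121 -0.707 -2.000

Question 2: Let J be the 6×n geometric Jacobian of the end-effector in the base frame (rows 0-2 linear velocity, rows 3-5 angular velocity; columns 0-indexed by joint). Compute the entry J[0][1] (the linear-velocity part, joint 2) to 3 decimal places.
axis z_1 = (-0.7071,0.7071,0.0000); lever o_n−o_1 = (-4.9497,-3.5355,-4.0000)
cross product → J_v[:, 1] = (-2.8284,-2.8284,6.0000)
J_ω[:, 1] = z_1
entry J[0][1] = -2.8284

-2.828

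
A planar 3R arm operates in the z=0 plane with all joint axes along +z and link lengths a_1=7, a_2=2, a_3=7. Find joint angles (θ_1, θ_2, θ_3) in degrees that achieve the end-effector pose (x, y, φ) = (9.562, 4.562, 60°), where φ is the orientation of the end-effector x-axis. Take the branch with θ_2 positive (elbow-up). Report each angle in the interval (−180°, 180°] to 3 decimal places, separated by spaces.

wrist centre = target − a_3·(cos φ, sin φ) = (6.0620, -1.5002)
cos θ_2 = (38.9984−7²−2²)/(2·7·2) = -0.5001; θ_2 = 120.0038° (elbow-up)
β = atan2(-1.5002,6.0620) = -13.8999°; ψ = atan2(1.7320,5.9999) = 16.1018°
θ_1 = β − ψ = -30.0017°
θ_3 = φ − θ_1 − θ_2 = -30.0022° (wrapped to (-180°,180°])

-30.002 120.004 -30.002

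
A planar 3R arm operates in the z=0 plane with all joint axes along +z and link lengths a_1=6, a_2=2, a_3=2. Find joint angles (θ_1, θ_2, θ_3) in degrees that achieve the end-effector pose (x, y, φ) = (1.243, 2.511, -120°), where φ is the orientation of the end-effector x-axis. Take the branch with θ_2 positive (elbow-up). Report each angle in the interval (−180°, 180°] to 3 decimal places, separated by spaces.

wrist centre = target − a_3·(cos φ, sin φ) = (2.2430, 4.2431)
cos θ_2 = (23.0345−6²−2²)/(2·6·2) = -0.7069; θ_2 = 134.9828° (elbow-up)
β = atan2(4.2431,2.2430) = 62.1378°; ψ = atan2(1.4146,4.5862) = 17.1426°
θ_1 = β − ψ = 44.9951°
θ_3 = φ − θ_1 − θ_2 = 60.0220° (wrapped to (-180°,180°])

44.995 134.983 60.022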